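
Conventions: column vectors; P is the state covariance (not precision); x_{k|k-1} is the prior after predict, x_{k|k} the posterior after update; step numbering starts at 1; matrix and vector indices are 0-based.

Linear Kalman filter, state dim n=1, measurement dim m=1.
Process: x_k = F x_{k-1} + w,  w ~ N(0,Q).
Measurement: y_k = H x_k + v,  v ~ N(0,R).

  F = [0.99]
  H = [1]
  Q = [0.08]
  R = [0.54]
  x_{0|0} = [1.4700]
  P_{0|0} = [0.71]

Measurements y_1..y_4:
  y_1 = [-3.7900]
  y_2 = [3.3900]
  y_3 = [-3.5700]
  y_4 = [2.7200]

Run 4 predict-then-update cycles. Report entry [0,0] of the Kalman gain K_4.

step 1: x^-=[1.4553]  P^-=[0.7759]  S=[1.3159]  K=[0.5896]  nu=[-5.2453]  x^+=[-1.6375]  P^+=[0.3184]
step 2: x^-=[-1.6211]  P^-=[0.3921]  S=[0.9321]  K=[0.4206]  nu=[5.0111]  x^+=[0.4868]  P^+=[0.2271]
step 3: x^-=[0.4819]  P^-=[0.3026]  S=[0.8426]  K=[0.3591]  nu=[-4.0519]  x^+=[-0.9733]  P^+=[0.1939]
step 4: x^-=[-0.9636]  P^-=[0.2701]  S=[0.8101]  K=[0.3334]  nu=[3.6836]  x^+=[0.2645]  P^+=[0.1800]

K[0,0] = 0.3334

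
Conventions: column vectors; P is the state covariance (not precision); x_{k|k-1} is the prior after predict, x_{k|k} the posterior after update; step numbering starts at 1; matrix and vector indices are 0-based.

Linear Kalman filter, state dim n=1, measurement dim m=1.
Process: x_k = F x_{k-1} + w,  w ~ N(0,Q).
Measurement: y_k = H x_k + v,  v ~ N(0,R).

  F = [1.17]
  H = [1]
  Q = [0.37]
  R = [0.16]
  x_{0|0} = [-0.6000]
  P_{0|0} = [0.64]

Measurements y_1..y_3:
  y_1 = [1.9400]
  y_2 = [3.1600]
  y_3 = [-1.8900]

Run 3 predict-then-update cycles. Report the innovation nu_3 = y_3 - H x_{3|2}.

innov = [-5.2661]

step 1: x^-=[-0.7020]  P^-=[1.2461]  S=[1.4061]  K=[0.8862]  nu=[2.6420]  x^+=[1.6394]  P^+=[0.1418]
step 2: x^-=[1.9181]  P^-=[0.5641]  S=[0.7241]  K=[0.7790]  nu=[1.2419]  x^+=[2.8856]  P^+=[0.1246]
step 3: x^-=[3.3761]  P^-=[0.5406]  S=[0.7006]  K=[0.7716]  nu=[-5.2661]  x^+=[-0.6874]  P^+=[0.1235]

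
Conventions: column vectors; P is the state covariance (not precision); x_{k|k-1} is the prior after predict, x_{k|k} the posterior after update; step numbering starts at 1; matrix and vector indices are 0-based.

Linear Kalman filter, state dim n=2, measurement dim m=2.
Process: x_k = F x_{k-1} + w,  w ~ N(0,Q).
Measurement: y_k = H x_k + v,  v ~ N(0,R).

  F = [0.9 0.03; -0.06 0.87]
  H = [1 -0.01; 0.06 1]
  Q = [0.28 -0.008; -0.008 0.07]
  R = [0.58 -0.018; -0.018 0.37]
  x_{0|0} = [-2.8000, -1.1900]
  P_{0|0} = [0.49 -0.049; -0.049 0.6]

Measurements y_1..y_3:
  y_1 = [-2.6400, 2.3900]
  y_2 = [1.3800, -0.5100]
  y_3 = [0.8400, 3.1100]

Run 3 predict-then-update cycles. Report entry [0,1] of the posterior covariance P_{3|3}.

P_post[0,1] = -0.0205

step 1: x^-=[-2.5557, -0.8673]  P^-=[0.6748 -0.0571; -0.0571 0.5310]  S=[1.2560 -0.0399; -0.0399 0.8966]  K=[0.5379 0.0054; -0.0310 0.5871]  nu=[-0.0930, 3.4106]  x^+=[-2.5872, 1.1378]  P^+=[0.3116 -0.0264; -0.0264 0.2194]
step 2: x^-=[-2.2944, 1.1452]  P^-=[0.5312 -0.0397; -0.0397 0.2399]  S=[1.1120 -0.0282; -0.0282 0.6071]  K=[0.4783 0.0093; -0.0280 0.3900]  nu=[3.6858, -1.5175]  x^+=[-0.5457, 0.4503]  P^+=[0.2770 -0.0218; -0.0218 0.1461]
step 3: x^-=[-0.4776, 0.4245]  P^-=[0.5033 -0.0362; -0.0362 0.1839]  S=[1.0841 -0.0258; -0.0258 0.5513]  K=[0.4649 0.0109; -0.0272 0.3283]  nu=[1.3219, 2.7142]  x^+=[0.1666, 1.2794]  P^+=[0.2692 -0.0205; -0.0205 0.1232]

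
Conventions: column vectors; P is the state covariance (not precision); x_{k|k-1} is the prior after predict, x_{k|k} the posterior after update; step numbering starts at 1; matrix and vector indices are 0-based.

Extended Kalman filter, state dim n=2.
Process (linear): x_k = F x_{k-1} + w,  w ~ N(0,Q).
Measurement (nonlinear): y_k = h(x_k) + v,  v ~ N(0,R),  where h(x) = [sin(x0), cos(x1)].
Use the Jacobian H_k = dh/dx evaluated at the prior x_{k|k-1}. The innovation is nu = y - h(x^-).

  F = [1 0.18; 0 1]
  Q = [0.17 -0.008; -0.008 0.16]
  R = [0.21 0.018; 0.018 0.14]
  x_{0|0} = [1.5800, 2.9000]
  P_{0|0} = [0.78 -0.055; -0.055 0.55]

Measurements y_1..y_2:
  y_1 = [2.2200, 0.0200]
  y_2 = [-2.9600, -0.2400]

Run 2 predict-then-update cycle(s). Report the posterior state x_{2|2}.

x_post = [-2.1443, 1.5425]

step 1: x^-=[2.1020, 2.9000]  P^-=[0.9480 0.0360; 0.0360 0.7100]  H_jac=[-0.5066 0.0000; 0.0000 -0.2392]  S=[0.4533 0.0224; 0.0224 0.1806]  K=[-1.0636 0.0840; 0.0062 -0.9411]  nu=[1.3578, 0.9910]  x^+=[0.7410, 1.9758]  P^+=[0.4379 0.0309; 0.0309 0.5502]
step 2: x^-=[1.0967, 1.9758]  P^-=[0.6369 0.1219; 0.1219 0.7102]  H_jac=[0.4566 0.0000; 0.0000 -0.9191]  S=[0.3428 -0.0332; -0.0332 0.7400]  K=[0.8373 -0.1139; 0.0774 -0.8787]  nu=[-3.8497, 0.1540]  x^+=[-2.1443, 1.5425]  P^+=[0.3807 0.0010; 0.0010 0.1323]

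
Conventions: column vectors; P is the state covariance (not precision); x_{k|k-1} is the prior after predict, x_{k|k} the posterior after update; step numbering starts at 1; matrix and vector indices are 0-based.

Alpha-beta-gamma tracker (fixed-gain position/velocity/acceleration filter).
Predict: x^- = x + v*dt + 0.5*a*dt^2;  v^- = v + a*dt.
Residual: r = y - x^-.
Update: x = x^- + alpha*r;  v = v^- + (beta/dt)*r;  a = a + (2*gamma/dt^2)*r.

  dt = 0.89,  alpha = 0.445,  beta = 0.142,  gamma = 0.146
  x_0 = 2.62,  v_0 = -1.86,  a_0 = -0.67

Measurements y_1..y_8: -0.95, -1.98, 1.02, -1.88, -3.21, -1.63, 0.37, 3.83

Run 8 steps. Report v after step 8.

step 1: x_pred=0.6992  r=-1.6492  x^+=-0.0347  v^+=-2.7194  a^+=-1.2780
step 2: x_pred=-2.9611  r=0.9811  x^+=-2.5245  v^+=-3.7003  a^+=-0.9163
step 3: x_pred=-6.1807  r=7.2007  x^+=-2.9764  v^+=-3.3669  a^+=1.7382
step 4: x_pred=-5.2846  r=3.4046  x^+=-3.7695  v^+=-1.2768  a^+=2.9932
step 5: x_pred=-3.7204  r=0.5104  x^+=-3.4933  v^+=1.4686  a^+=3.1814
step 6: x_pred=-0.9262  r=-0.7038  x^+=-1.2394  v^+=4.1878  a^+=2.9219
step 7: x_pred=3.6449  r=-3.2749  x^+=2.1876  v^+=6.2658  a^+=1.7147
step 8: x_pred=8.4432  r=-4.6132  x^+=6.3903  v^+=7.0558  a^+=0.0140

v_post = 7.0558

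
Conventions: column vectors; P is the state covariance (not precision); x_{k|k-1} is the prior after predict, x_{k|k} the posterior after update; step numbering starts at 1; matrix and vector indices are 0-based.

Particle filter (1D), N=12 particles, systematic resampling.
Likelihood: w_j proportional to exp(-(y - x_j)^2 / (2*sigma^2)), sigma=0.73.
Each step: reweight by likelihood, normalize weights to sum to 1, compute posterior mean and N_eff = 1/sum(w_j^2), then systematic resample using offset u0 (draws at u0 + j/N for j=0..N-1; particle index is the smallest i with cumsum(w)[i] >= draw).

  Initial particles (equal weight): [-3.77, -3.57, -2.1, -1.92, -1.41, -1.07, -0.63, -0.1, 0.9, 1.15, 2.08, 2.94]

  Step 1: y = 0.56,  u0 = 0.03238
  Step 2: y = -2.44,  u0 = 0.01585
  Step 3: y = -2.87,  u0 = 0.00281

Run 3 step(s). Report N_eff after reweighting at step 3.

step 1: w=[0.0000, 0.0000, 0.0005, 0.0011, 0.0094, 0.0297, 0.0952, 0.2390, 0.3227, 0.2594, 0.0412, 0.0018]  mean=0.5474  Neff=4.1619  idx=[5, 6, 7, 7, 7, 8, 8, 8, 9, 9, 9, 9]
step 2: w=[0.7288, 0.1961, 0.0249, 0.0249, 0.0249, 0.0001, 0.0001, 0.0001, 0.0000, 0.0000, 0.0000, 0.0000]  mean=-0.9103  Neff=1.7501  idx=[0, 0, 0, 0, 0, 0, 0, 0, 0, 1, 1, 2]
step 3: w=[0.1065, 0.1065, 0.1065, 0.1065, 0.1065, 0.1065, 0.1065, 0.1065, 0.1065, 0.0201, 0.0201, 0.0017]  mean=-1.0507  Neff=9.7258  idx=[0, 0, 1, 2, 3, 3, 4, 5, 6, 7, 7, 8]

N_eff = 9.7258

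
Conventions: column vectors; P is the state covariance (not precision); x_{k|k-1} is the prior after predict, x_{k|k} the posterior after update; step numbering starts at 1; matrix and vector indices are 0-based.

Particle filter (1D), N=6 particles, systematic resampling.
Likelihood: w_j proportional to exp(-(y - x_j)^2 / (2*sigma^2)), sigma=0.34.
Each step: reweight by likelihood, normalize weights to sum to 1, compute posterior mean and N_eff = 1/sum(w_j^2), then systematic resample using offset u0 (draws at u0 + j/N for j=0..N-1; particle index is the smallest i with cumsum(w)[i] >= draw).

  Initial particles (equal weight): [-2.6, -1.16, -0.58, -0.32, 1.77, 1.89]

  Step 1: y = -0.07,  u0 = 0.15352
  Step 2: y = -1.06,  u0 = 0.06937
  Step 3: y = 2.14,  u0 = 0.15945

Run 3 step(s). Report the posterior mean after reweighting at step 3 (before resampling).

post_mean = -0.3208

step 1: w=[0.0000, 0.0054, 0.2969, 0.6978, 0.0000, 0.0000]  mean=-0.4017  Neff=1.7390  idx=[2, 3, 3, 3, 3, 3]
step 2: w=[0.4409, 0.1118, 0.1118, 0.1118, 0.1118, 0.1118]  mean=-0.4346  Neff=3.8923  idx=[0, 0, 0, 2, 3, 5]
step 3: w=[0.0010, 0.0010, 0.0010, 0.3324, 0.3324, 0.3324]  mean=-0.3208  Neff=3.0177  idx=[3, 3, 4, 4, 5, 5]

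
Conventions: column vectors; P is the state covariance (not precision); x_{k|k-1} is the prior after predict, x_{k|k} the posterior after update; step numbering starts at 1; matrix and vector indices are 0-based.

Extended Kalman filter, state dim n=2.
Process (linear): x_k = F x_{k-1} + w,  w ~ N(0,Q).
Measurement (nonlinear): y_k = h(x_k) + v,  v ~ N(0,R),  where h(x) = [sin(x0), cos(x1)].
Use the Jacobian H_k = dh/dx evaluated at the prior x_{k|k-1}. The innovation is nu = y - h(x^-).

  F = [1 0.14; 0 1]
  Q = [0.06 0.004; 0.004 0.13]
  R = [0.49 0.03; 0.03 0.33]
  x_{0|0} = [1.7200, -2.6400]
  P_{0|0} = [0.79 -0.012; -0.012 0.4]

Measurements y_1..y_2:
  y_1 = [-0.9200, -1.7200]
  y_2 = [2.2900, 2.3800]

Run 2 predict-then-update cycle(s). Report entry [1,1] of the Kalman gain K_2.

K[1,1] = 0.0840

step 1: x^-=[1.3504, -2.6400]  P^-=[0.8545 0.0480; 0.0480 0.5300]  H_jac=[0.2186 0.0000; 0.0000 0.4808]  S=[0.5308 0.0350; 0.0350 0.4525]  K=[0.3503 0.0239; -0.0175 0.5645]  nu=[-1.8958, -0.8432]  x^+=[0.6661, -3.0828]  P^+=[0.7885 0.0382; 0.0382 0.3863]
step 2: x^-=[0.2345, -3.0828]  P^-=[0.8668 0.0963; 0.0963 0.5163]  H_jac=[0.9726 0.0000; 0.0000 0.0588]  S=[1.3100 0.0355; 0.0355 0.3318]  K=[0.6450 -0.0520; 0.0692 0.0840]  nu=[2.0576, 3.3783]  x^+=[1.3861, -2.6564]  P^+=[0.3233 0.0375; 0.0375 0.5073]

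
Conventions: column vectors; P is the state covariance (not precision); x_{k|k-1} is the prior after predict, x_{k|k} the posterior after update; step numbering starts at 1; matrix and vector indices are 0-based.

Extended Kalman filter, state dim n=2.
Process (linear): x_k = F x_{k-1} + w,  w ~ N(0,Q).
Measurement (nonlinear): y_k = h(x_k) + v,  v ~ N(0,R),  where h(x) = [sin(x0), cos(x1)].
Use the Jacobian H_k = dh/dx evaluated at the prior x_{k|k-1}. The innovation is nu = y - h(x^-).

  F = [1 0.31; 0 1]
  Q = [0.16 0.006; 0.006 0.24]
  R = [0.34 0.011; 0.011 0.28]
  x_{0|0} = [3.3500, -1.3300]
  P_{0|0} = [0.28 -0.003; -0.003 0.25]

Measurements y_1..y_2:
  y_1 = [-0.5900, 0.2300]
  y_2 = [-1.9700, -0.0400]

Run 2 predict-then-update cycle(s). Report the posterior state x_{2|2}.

x_post = [4.0842, -1.3753]

step 1: x^-=[2.9377, -1.3300]  P^-=[0.4622 0.0805; 0.0805 0.4900]  H_jac=[-0.9793 0.0000; 0.0000 0.9711]  S=[0.7832 -0.0656; -0.0656 0.7421]  K=[-0.5733 0.0547; -0.0473 0.6370]  nu=[-0.7925, -0.0085]  x^+=[3.3916, -1.2979]  P^+=[0.1984 0.0093; 0.0093 0.1831]
step 2: x^-=[2.9892, -1.2979]  P^-=[0.3818 0.0720; 0.0720 0.4231]  H_jac=[-0.9884 0.0000; 0.0000 0.9630]  S=[0.7130 -0.0576; -0.0576 0.6724]  K=[-0.5246 0.0583; -0.0513 0.6016]  nu=[-2.1218, -0.3095]  x^+=[4.0842, -1.3753]  P^+=[0.1798 0.0110; 0.0110 0.1743]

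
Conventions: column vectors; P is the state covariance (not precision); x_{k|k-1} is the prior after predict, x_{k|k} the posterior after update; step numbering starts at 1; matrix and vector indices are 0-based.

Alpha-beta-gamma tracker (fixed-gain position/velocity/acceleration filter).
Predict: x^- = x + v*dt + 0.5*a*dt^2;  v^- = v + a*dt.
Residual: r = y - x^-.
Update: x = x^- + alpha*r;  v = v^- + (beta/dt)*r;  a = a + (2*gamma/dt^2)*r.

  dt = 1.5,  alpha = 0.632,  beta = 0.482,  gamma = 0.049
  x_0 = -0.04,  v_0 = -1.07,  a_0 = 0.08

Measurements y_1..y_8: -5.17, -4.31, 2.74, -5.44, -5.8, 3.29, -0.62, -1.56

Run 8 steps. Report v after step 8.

step 1: x_pred=-1.5550  r=-3.6150  x^+=-3.8397  v^+=-2.1116  a^+=-0.0775
step 2: x_pred=-7.0942  r=2.7842  x^+=-5.3346  v^+=-1.3331  a^+=0.0438
step 3: x_pred=-7.2850  r=10.0250  x^+=-0.9492  v^+=1.9540  a^+=0.4805
step 4: x_pred=2.5223  r=-7.9623  x^+=-2.5099  v^+=0.1161  a^+=0.1337
step 5: x_pred=-2.1854  r=-3.6146  x^+=-4.4698  v^+=-0.8449  a^+=-0.0238
step 6: x_pred=-5.7639  r=9.0539  x^+=-0.0418  v^+=2.0288  a^+=0.3706
step 7: x_pred=3.4182  r=-4.0382  x^+=0.8661  v^+=1.2870  a^+=0.1947
step 8: x_pred=3.0156  r=-4.5756  x^+=0.1238  v^+=0.1087  a^+=-0.0046

v_post = 0.1087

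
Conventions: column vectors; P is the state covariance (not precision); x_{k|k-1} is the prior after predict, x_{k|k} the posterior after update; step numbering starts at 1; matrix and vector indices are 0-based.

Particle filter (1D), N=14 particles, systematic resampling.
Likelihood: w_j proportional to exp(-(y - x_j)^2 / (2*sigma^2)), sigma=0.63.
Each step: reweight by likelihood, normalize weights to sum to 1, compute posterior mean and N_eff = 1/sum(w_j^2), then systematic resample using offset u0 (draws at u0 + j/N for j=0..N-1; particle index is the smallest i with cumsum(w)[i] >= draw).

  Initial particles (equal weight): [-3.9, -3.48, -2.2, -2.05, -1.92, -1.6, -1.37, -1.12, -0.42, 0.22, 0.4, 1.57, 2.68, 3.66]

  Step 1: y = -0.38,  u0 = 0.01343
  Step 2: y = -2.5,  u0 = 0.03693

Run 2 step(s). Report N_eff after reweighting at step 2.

N_eff = 2.7094

step 1: w=[0.0000, 0.0000, 0.0049, 0.0095, 0.0160, 0.0487, 0.0924, 0.1594, 0.3170, 0.2018, 0.1476, 0.0026, 0.0000, 0.0000]  mean=-0.4695  Neff=5.0068  idx=[3, 6, 6, 7, 7, 8, 8, 8, 8, 9, 9, 9, 10, 10]
step 2: w=[0.5638, 0.1457, 0.1457, 0.0661, 0.0661, 0.0031, 0.0031, 0.0031, 0.0031, 0.0001, 0.0001, 0.0001, 0.0000, 0.0000]  mean=-1.7081  Neff=2.7094  idx=[0, 0, 0, 0, 0, 0, 0, 0, 1, 1, 2, 2, 3, 4]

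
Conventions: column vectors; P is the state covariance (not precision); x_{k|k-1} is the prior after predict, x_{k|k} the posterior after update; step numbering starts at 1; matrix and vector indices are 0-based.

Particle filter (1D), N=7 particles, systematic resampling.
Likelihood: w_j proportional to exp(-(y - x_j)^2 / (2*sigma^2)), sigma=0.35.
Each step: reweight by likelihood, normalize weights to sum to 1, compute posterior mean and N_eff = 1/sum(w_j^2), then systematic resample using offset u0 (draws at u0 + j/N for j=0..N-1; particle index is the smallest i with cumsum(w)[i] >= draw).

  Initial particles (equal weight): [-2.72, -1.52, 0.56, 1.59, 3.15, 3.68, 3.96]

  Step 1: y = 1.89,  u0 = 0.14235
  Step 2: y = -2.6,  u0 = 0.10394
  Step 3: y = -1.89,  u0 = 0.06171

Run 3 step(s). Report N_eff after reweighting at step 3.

N_eff = 7.0000

step 1: w=[0.0000, 0.0000, 0.0011, 0.9967, 0.0022, 0.0000, 0.0000]  mean=1.5924  Neff=1.0066  idx=[3, 3, 3, 3, 3, 3, 4]
step 2: w=[0.1667, 0.1667, 0.1667, 0.1667, 0.1667, 0.1667, 0.0000]  mean=1.5900  Neff=6.0000  idx=[0, 1, 2, 3, 4, 4, 5]
step 3: w=[0.1429, 0.1429, 0.1429, 0.1429, 0.1429, 0.1429, 0.1429]  mean=1.5900  Neff=7.0000  idx=[0, 1, 2, 3, 4, 5, 6]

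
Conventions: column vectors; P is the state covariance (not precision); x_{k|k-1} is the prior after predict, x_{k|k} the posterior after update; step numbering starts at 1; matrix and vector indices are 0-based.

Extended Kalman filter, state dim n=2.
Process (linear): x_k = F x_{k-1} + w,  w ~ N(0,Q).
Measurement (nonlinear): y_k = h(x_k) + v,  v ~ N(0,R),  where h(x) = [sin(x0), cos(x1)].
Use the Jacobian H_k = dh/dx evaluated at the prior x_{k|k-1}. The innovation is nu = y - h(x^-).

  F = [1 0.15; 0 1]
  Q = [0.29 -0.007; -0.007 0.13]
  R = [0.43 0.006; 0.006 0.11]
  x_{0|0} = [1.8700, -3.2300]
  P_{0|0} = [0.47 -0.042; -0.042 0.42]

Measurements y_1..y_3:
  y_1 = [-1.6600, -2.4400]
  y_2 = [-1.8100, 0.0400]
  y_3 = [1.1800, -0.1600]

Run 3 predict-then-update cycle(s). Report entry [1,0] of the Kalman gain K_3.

K[1,0] = -0.0072

step 1: x^-=[1.3855, -3.2300]  P^-=[0.7568 0.0140; 0.0140 0.5500]  H_jac=[0.1842 0.0000; 0.0000 -0.0883]  S=[0.4557 0.0058; 0.0058 0.1143]  K=[0.3063 -0.0263; 0.0110 -0.4255]  nu=[-2.6429, -1.4439]  x^+=[0.6139, -2.6449]  P^+=[0.7141 0.0119; 0.0119 0.5293]
step 2: x^-=[0.2171, -2.6449]  P^-=[1.0196 0.0843; 0.0843 0.6593]  H_jac=[0.9765 0.0000; 0.0000 0.4765]  S=[1.4023 0.0452; 0.0452 0.2597]  K=[0.7090 0.0312; 0.0198 1.2063]  nu=[-2.0254, 0.9192]  x^+=[-1.1902, -1.5763]  P^+=[0.3124 0.0161; 0.0161 0.2787]
step 3: x^-=[-1.4267, -1.5763]  P^-=[0.6135 0.0509; 0.0509 0.4087]  H_jac=[0.1436 0.0000; 0.0000 1.0000]  S=[0.4427 0.0133; 0.0133 0.5187]  K=[0.1962 0.0932; -0.0072 0.7881]  nu=[2.1696, -0.1545]  x^+=[-1.0153, -1.7136]  P^+=[0.5915 0.0114; 0.0114 0.0867]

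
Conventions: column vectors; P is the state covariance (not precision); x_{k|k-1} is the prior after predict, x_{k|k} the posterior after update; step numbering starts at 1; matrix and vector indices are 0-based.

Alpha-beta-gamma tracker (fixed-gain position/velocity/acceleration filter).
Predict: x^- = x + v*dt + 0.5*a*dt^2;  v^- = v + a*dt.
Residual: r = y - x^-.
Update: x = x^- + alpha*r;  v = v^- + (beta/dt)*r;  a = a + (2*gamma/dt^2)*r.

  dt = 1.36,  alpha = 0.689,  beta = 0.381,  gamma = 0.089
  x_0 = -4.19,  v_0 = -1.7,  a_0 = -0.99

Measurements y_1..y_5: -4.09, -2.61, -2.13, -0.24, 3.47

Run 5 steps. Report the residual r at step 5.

step 1: x_pred=-7.4176  r=3.3276  x^+=-5.1249  v^+=-2.1142  a^+=-0.6698
step 2: x_pred=-8.6196  r=6.0096  x^+=-4.4790  v^+=-1.3415  a^+=-0.0914
step 3: x_pred=-6.3880  r=4.2580  x^+=-3.4542  v^+=-0.2730  a^+=0.3184
step 4: x_pred=-3.5311  r=3.2911  x^+=-1.2635  v^+=1.0820  a^+=0.6351
step 5: x_pred=0.7953  r=2.6747  x^+=2.6382  v^+=2.6950  a^+=0.8925

resid = 2.6747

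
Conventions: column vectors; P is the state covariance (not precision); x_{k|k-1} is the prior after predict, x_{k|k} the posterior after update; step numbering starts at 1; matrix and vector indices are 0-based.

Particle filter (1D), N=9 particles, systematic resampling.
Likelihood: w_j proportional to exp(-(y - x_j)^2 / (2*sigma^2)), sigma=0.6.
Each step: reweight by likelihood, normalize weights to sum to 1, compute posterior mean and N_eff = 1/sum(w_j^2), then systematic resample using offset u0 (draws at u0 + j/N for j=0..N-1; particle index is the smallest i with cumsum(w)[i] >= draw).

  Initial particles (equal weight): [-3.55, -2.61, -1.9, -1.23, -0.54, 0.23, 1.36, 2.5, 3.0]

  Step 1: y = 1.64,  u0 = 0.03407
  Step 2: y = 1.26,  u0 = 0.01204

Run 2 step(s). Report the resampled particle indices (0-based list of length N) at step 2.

step 1: w=[0.0000, 0.0000, 0.0000, 0.0000, 0.0010, 0.0453, 0.6424, 0.2564, 0.0549]  mean=1.6893  Neff=2.0682  idx=[5, 6, 6, 6, 6, 6, 7, 7, 7]
step 2: w=[0.0415, 0.1788, 0.1788, 0.1788, 0.1788, 0.1788, 0.0214, 0.0214, 0.0214]  mean=1.3863  Neff=6.1346  idx=[0, 1, 2, 2, 3, 3, 4, 5, 5]

resampled_idx = [0, 1, 2, 2, 3, 3, 4, 5, 5]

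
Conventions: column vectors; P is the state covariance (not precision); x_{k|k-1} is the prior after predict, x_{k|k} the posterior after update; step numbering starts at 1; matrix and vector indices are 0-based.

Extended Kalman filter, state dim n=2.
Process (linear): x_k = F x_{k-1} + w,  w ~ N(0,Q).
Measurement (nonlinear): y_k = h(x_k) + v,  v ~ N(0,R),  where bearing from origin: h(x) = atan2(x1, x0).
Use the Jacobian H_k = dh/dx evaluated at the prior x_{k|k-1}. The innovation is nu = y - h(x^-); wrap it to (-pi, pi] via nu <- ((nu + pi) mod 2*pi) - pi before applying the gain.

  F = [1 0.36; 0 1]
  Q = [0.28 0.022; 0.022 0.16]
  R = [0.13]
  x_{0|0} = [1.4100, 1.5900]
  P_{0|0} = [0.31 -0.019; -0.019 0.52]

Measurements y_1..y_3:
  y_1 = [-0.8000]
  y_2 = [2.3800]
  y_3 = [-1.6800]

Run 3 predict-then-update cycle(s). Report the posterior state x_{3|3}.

step 1: x^-=[1.9824, 1.5900]  P^-=[0.6437 0.1902; 0.1902 0.6800]  H_jac=[-0.2462 0.3070]  S=[0.2043]  K=[-0.4899; 0.7923]  nu=[-1.4760]  x^+=[2.7054, 0.4205]  P^+=[0.5947 0.2695; 0.2695 0.5517]
step 2: x^-=[2.8568, 0.4205]  P^-=[1.1402 0.4901; 0.4901 0.7117]  H_jac=[-0.0504 0.3426]  S=[0.1995]  K=[0.5535; 1.0983]  nu=[2.2338]  x^+=[4.0932, 2.8740]  P^+=[1.0791 0.3689; 0.3689 0.4710]
step 3: x^-=[5.1278, 2.8740]  P^-=[1.6857 0.5604; 0.5604 0.6310]  H_jac=[-0.0832 0.1484]  S=[0.1417]  K=[-0.4025; 0.3319]  nu=[-2.1909]  x^+=[6.0096, 2.1470]  P^+=[1.6628 0.5794; 0.5794 0.6154]

x_post = [6.0096, 2.1470]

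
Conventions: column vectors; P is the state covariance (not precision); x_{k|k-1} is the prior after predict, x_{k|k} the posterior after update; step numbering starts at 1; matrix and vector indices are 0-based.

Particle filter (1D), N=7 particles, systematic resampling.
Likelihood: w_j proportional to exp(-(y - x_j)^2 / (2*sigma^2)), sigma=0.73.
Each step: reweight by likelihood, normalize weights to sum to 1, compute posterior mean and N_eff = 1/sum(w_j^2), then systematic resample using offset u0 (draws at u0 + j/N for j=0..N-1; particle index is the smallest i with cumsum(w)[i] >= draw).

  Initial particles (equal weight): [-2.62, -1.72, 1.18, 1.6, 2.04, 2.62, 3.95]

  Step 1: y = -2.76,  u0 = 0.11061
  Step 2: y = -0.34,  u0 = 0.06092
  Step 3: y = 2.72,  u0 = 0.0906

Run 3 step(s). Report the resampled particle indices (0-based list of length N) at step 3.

resampled_idx = [1, 2, 3, 4, 4, 5, 6]

step 1: w=[0.7304, 0.2696, 0.0000, 0.0000, 0.0000, 0.0000, 0.0000]  mean=-2.3773  Neff=1.6498  idx=[0, 0, 0, 0, 0, 1, 1]
step 2: w=[0.0204, 0.0204, 0.0204, 0.0204, 0.0204, 0.4490, 0.4490]  mean=-1.8119  Neff=2.4678  idx=[2, 5, 5, 5, 6, 6, 6]
step 3: w=[0.0000, 0.1667, 0.1667, 0.1667, 0.1667, 0.1667, 0.1667]  mean=-1.7200  Neff=6.0005  idx=[1, 2, 3, 4, 4, 5, 6]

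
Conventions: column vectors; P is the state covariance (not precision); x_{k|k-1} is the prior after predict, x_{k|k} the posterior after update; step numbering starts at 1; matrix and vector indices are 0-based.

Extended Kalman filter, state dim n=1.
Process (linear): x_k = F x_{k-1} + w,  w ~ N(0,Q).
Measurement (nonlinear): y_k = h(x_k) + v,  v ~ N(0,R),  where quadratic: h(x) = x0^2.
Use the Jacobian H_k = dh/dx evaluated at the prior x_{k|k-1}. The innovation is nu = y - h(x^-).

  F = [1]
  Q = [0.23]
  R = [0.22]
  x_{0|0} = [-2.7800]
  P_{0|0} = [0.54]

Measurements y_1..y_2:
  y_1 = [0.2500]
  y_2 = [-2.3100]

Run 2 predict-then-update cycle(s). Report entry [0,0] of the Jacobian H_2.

H_jac[0,0] = -2.8946

step 1: x^-=[-2.7800]  P^-=[0.7700]  H_jac=[-5.5600]  S=[24.0235]  K=[-0.1782]  nu=[-7.4784]  x^+=[-1.4473]  P^+=[0.0071]
step 2: x^-=[-1.4473]  P^-=[0.2371]  H_jac=[-2.8946]  S=[2.2061]  K=[-0.3110]  nu=[-4.4046]  x^+=[-0.0773]  P^+=[0.0236]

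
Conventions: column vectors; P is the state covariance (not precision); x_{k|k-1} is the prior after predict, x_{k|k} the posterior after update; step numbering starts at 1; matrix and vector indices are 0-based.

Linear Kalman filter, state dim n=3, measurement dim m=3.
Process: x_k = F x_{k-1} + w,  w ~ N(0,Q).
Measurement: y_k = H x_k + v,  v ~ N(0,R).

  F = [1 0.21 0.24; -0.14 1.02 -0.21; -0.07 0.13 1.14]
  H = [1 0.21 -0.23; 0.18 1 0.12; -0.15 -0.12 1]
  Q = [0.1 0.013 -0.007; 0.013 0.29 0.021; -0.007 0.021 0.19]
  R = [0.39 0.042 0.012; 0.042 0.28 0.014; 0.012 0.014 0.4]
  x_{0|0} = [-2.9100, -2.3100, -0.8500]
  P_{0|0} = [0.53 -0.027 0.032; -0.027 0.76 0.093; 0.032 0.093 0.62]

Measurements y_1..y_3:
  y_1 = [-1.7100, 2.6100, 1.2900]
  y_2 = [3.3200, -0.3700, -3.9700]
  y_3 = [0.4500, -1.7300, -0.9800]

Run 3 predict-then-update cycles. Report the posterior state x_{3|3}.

x_post = [0.1773, -0.6827, -1.4764]

step 1: x^-=[-3.5991, -1.7703, -1.0656]  P^-=[0.7126 0.0545 0.2043; 0.0545 1.0882 0.0819; 0.2043 0.0819 1.0341]  S=[1.1263 0.4261 -0.1376; 0.4261 1.4543 0.0928; -0.1376 0.0928 1.3869]  K=[0.6372 -0.0526 0.1323; -0.0770 0.7908 -0.1015; 0.0298 0.1128 0.7119]  nu=[2.0158, 5.1560, 1.6033]  x^+=[-2.3738, 1.9891, 0.7175]  P^+=[0.2801 -0.0481 0.0961; -0.0481 0.2267 -0.0105; 0.0961 -0.0105 0.2998]
step 2: x^-=[-1.7839, 2.2106, 1.2427]  P^-=[0.4322 -0.0659 0.1611; -0.0659 0.5684 -0.0395; 0.1611 -0.0395 0.5673]  S=[0.7793 0.1759 -0.0303; 0.1759 0.8444 0.0007; -0.0303 0.0007 0.9440]  K=[0.5099 -0.0693 0.1268; -0.0749 0.6692 -0.1065; 0.0378 0.0599 0.5816]  nu=[4.9255, -2.4086, -5.2150]  x^+=[0.2329, 0.7852, -1.7480]  P^+=[0.2267 -0.0471 0.0842; -0.0471 0.1934 -0.0180; 0.0842 -0.0180 0.2444]
step 3: x^-=[-0.0217, 1.1354, -1.9070]  P^-=[0.3682 -0.0605 0.1336; -0.0605 0.5325 -0.0381; 0.1336 -0.0381 0.4941]  S=[0.7246 0.1620 -0.0320; 0.1620 0.8065 -0.0061; -0.0320 -0.0061 0.8769]  K=[0.4680 -0.0661 0.1142; -0.0678 0.6540 -0.1039; 0.0284 0.0545 0.5472]  nu=[-0.2054, -2.6327, 1.0600]  x^+=[0.1773, -0.6827, -1.4764]  P^+=[0.2079 -0.0438 0.0763; -0.0438 0.1888 -0.0171; 0.0763 -0.0171 0.2294]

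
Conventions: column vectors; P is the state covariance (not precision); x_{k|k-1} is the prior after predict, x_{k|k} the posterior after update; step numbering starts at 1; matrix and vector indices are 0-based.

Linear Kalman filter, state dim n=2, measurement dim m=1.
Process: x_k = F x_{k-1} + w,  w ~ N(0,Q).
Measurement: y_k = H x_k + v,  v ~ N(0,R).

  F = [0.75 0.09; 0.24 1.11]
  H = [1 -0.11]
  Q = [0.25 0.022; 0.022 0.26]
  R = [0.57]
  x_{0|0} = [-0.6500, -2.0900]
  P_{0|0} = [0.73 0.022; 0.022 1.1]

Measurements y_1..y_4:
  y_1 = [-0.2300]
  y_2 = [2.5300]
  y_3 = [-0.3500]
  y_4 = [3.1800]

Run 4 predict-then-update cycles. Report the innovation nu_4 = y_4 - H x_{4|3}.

innov = [3.1898]

step 1: x^-=[-0.6756, -2.4759]  P^-=[0.6725 0.2821; 0.2821 1.6691]  S=[1.2006]  K=[0.5343; 0.0820]  nu=[0.1733]  x^+=[-0.5830, -2.4617]  P^+=[0.3298 0.2295; 0.2295 1.6610]
step 2: x^-=[-0.6588, -2.8724]  P^-=[0.4799 0.4433; 0.4433 2.4478]  S=[0.9820]  K=[0.4391; 0.1772]  nu=[2.8729]  x^+=[0.6025, -2.3633]  P^+=[0.2906 0.3669; 0.3669 2.4169]
step 3: x^-=[0.2392, -2.4787]  P^-=[0.4826 0.6291; 0.6291 3.4501]  S=[0.9559]  K=[0.4324; 0.2611]  nu=[-0.8619]  x^+=[-0.1335, -2.7037]  P^+=[0.3038 0.5212; 0.5212 3.3849]
step 4: x^-=[-0.3435, -3.0331]  P^-=[0.5187 0.8600; 0.8600 4.7258]  S=[0.9567]  K=[0.4433; 0.3556]  nu=[3.1898]  x^+=[1.0706, -1.8990]  P^+=[0.3307 0.7092; 0.7092 4.6048]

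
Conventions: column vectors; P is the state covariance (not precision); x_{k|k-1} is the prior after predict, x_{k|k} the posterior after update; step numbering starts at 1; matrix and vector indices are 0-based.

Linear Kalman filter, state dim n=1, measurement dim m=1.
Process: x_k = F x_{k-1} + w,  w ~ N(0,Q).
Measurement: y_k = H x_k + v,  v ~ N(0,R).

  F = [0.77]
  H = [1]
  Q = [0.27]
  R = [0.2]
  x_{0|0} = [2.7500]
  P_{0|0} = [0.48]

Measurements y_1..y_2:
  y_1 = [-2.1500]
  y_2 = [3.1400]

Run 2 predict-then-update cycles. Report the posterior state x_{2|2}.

x_post = [1.7312]

step 1: x^-=[2.1175]  P^-=[0.5546]  S=[0.7546]  K=[0.7350]  nu=[-4.2675]  x^+=[-1.0189]  P^+=[0.1470]
step 2: x^-=[-0.7846]  P^-=[0.3572]  S=[0.5572]  K=[0.6410]  nu=[3.9246]  x^+=[1.7312]  P^+=[0.1282]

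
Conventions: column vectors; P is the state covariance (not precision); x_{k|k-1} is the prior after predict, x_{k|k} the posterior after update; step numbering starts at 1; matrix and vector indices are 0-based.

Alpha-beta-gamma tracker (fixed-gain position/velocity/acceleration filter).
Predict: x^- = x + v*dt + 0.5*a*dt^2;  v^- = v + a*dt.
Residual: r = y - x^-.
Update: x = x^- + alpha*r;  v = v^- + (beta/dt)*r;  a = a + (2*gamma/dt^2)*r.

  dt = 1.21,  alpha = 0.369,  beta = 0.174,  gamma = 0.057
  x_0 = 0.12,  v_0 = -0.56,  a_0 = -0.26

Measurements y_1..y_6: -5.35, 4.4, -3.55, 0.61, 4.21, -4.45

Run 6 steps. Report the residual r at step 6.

step 1: x_pred=-0.7479  r=-4.6021  x^+=-2.4461  v^+=-1.5364  a^+=-0.6183
step 2: x_pred=-4.7578  r=9.1578  x^+=-1.3786  v^+=-0.9677  a^+=0.0947
step 3: x_pred=-2.4801  r=-1.0699  x^+=-2.8749  v^+=-1.0069  a^+=0.0114
step 4: x_pred=-4.0849  r=4.6949  x^+=-2.3525  v^+=-0.3180  a^+=0.3770
step 5: x_pred=-2.4612  r=6.6712  x^+=0.0004  v^+=1.0975  a^+=0.8964
step 6: x_pred=1.9847  r=-6.4347  x^+=-0.3897  v^+=1.2569  a^+=0.3954

resid = -6.4347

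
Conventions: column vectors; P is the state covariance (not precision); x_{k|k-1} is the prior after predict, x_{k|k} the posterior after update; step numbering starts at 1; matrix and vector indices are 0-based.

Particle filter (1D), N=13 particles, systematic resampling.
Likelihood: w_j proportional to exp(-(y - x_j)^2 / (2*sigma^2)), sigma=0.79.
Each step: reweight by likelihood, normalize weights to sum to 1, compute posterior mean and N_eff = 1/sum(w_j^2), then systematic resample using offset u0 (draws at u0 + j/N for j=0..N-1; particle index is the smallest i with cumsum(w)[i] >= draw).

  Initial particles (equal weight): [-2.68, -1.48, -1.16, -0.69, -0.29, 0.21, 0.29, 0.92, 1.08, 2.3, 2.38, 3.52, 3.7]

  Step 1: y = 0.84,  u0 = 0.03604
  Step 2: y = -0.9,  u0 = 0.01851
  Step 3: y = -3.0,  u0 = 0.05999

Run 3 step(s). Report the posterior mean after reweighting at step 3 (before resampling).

post_mean = -0.6227

step 1: w=[0.0000, 0.0031, 0.0093, 0.0351, 0.0824, 0.1667, 0.1798, 0.2280, 0.2188, 0.0415, 0.0343, 0.0007, 0.0003]  mean=0.6505  Neff=5.8489  idx=[3, 4, 5, 5, 6, 6, 7, 7, 7, 8, 8, 8, 9]
step 2: w=[0.2808, 0.2159, 0.1084, 0.1084, 0.0936, 0.0936, 0.0205, 0.0205, 0.0205, 0.0126, 0.0126, 0.0126, 0.0001]  mean=-0.0591  Neff=5.9435  idx=[0, 0, 0, 0, 1, 1, 1, 2, 3, 3, 4, 5, 7]
step 3: w=[0.2136, 0.2136, 0.2136, 0.2136, 0.0428, 0.0428, 0.0428, 0.0040, 0.0040, 0.0040, 0.0026, 0.0026, 0.0001]  mean=-0.6227  Neff=5.3174  idx=[0, 0, 1, 1, 1, 2, 2, 2, 3, 3, 3, 5, 7]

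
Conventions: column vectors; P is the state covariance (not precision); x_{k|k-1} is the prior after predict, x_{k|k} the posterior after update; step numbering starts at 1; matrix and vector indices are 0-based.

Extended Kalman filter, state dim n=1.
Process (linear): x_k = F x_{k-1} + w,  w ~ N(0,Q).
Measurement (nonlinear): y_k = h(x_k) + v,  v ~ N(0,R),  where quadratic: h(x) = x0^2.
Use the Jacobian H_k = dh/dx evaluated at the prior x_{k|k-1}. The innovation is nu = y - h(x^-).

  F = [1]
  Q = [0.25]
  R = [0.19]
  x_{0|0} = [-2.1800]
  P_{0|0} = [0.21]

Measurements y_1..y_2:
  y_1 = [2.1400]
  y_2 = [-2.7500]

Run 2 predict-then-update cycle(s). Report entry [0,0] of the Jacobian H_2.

step 1: x^-=[-2.1800]  P^-=[0.4600]  H_jac=[-4.3600]  S=[8.9344]  K=[-0.2245]  nu=[-2.6124]  x^+=[-1.5936]  P^+=[0.0098]
step 2: x^-=[-1.5936]  P^-=[0.2598]  H_jac=[-3.1871]  S=[2.8288]  K=[-0.2927]  nu=[-5.2895]  x^+=[-0.0454]  P^+=[0.0174]

H_jac[0,0] = -3.1871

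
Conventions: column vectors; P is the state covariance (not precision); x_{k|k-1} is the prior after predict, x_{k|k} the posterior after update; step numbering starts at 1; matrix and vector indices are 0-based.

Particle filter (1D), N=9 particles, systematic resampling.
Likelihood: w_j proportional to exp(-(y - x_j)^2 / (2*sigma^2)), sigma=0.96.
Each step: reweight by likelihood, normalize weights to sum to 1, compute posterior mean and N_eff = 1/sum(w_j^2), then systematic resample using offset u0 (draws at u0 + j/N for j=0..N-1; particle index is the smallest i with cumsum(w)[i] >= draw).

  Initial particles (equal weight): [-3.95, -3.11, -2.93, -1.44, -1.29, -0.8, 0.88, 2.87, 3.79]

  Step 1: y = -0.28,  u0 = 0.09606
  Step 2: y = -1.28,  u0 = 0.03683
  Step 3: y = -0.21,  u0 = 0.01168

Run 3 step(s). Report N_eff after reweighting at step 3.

N_eff = 8.3415

step 1: w=[0.0003, 0.0053, 0.0091, 0.1973, 0.2354, 0.3535, 0.1973, 0.0019, 0.0001]  mean=-0.7355  Neff=3.8713  idx=[3, 3, 4, 4, 5, 5, 5, 6, 6]
step 2: w=[0.1455, 0.1455, 0.1475, 0.1475, 0.1302, 0.1302, 0.1302, 0.0117, 0.0117]  mean=-1.0913  Neff=7.3011  idx=[0, 1, 1, 2, 3, 4, 4, 5, 6]
step 3: w=[0.0773, 0.0773, 0.0773, 0.0933, 0.0933, 0.1454, 0.1454, 0.1454, 0.1454]  mean=-1.0398  Neff=8.3415  idx=[0, 1, 3, 4, 5, 6, 6, 7, 8]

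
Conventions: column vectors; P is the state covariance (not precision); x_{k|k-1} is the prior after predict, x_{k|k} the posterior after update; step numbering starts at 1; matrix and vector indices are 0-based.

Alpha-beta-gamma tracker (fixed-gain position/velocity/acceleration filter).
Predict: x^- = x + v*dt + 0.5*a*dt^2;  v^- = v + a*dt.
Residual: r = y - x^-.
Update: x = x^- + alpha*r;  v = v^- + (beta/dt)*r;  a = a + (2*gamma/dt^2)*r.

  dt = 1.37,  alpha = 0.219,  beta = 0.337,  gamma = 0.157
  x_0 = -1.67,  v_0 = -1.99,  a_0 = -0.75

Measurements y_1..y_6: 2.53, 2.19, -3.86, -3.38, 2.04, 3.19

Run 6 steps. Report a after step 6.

a_post = -0.9778

step 1: x_pred=-5.1001  r=7.6301  x^+=-3.4291  v^+=-1.1406  a^+=0.5265
step 2: x_pred=-4.4977  r=6.6877  x^+=-3.0331  v^+=1.2258  a^+=1.6453
step 3: x_pred=0.1903  r=-4.0503  x^+=-0.6967  v^+=2.4836  a^+=0.9677
step 4: x_pred=3.6139  r=-6.9939  x^+=2.0823  v^+=2.0889  a^+=-0.2023
step 5: x_pred=4.7542  r=-2.7142  x^+=4.1598  v^+=1.1441  a^+=-0.6564
step 6: x_pred=5.1112  r=-1.9212  x^+=4.6904  v^+=-0.2278  a^+=-0.9778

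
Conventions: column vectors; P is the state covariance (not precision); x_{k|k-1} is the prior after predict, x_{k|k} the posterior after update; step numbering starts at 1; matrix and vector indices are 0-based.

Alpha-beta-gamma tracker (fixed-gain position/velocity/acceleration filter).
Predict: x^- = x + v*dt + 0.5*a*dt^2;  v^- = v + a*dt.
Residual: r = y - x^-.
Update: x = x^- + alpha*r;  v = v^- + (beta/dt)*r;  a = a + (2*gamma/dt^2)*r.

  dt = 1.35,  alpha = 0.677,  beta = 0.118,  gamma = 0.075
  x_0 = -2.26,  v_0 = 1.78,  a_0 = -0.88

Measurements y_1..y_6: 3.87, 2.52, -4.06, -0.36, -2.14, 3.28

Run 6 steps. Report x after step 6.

step 1: x_pred=-0.6589  r=4.5289  x^+=2.4072  v^+=0.9879  a^+=-0.5073
step 2: x_pred=3.2785  r=-0.7585  x^+=2.7650  v^+=0.2368  a^+=-0.5697
step 3: x_pred=2.5655  r=-6.6255  x^+=-1.9200  v^+=-1.1114  a^+=-1.1150
step 4: x_pred=-4.4364  r=4.0764  x^+=-1.6767  v^+=-2.2604  a^+=-0.7795
step 5: x_pred=-5.4385  r=3.2985  x^+=-3.2054  v^+=-3.0244  a^+=-0.5080
step 6: x_pred=-7.7512  r=11.0312  x^+=-0.2831  v^+=-2.7460  a^+=0.3999

x_post = -0.2831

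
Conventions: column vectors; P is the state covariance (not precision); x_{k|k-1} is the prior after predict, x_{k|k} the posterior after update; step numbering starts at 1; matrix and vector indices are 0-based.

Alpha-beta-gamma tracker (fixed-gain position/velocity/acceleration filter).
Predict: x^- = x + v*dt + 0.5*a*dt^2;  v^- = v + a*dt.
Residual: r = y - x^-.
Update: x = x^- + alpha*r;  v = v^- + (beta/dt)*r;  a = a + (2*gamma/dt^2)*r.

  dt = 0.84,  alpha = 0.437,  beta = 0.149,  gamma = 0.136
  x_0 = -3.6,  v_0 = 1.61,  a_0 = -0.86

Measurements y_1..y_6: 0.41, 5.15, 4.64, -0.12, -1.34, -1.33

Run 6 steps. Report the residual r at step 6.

step 1: x_pred=-2.5510  r=2.9610  x^+=-1.2570  v^+=1.4128  a^+=0.2814
step 2: x_pred=0.0290  r=5.1210  x^+=2.2669  v^+=2.5576  a^+=2.2555
step 3: x_pred=5.2110  r=-0.5710  x^+=4.9615  v^+=4.3509  a^+=2.0354
step 4: x_pred=9.3343  r=-9.4543  x^+=5.2028  v^+=4.3836  a^+=-1.6091
step 5: x_pred=8.3174  r=-9.6574  x^+=4.0971  v^+=1.3189  a^+=-5.3319
step 6: x_pred=3.3239  r=-4.6539  x^+=1.2901  v^+=-3.9854  a^+=-7.1259

resid = -4.6539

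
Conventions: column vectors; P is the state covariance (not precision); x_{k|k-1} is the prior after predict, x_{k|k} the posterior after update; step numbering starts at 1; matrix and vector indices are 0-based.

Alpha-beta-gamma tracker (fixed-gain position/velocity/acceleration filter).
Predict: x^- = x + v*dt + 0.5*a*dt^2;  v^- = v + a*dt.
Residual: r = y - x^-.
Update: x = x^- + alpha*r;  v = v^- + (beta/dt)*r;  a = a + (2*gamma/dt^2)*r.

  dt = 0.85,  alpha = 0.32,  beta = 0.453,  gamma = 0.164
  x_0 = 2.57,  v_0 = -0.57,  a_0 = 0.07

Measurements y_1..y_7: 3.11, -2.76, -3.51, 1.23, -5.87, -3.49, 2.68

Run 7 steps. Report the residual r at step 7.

resid = 5.6674

step 1: x_pred=2.1108  r=0.9992  x^+=2.4305  v^+=0.0220  a^+=0.5236
step 2: x_pred=2.6384  r=-5.3984  x^+=0.9109  v^+=-2.4099  a^+=-1.9271
step 3: x_pred=-1.8337  r=-1.6763  x^+=-2.3701  v^+=-4.9414  a^+=-2.6881
step 4: x_pred=-7.5414  r=8.7714  x^+=-4.7345  v^+=-2.5517  a^+=1.2939
step 5: x_pred=-6.4360  r=0.5660  x^+=-6.2549  v^+=-1.1502  a^+=1.5509
step 6: x_pred=-6.6723  r=3.1823  x^+=-5.6540  v^+=1.8640  a^+=2.9956
step 7: x_pred=-2.9874  r=5.6674  x^+=-1.1738  v^+=7.4307  a^+=5.5685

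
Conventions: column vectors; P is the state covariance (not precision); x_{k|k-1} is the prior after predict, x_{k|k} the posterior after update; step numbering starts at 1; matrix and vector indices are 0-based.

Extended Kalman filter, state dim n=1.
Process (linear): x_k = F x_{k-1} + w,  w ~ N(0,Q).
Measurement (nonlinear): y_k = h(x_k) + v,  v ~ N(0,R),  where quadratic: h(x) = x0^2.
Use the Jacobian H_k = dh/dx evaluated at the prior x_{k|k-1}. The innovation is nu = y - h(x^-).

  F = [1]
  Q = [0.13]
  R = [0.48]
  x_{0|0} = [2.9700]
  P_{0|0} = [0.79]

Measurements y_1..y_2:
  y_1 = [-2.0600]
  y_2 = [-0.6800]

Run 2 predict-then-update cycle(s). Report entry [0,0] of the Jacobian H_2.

step 1: x^-=[2.9700]  P^-=[0.9200]  H_jac=[5.9400]  S=[32.9409]  K=[0.1659]  nu=[-10.8809]  x^+=[1.1649]  P^+=[0.0134]
step 2: x^-=[1.1649]  P^-=[0.1434]  H_jac=[2.3298]  S=[1.2584]  K=[0.2655]  nu=[-2.0370]  x^+=[0.6241]  P^+=[0.0547]

H_jac[0,0] = 2.3298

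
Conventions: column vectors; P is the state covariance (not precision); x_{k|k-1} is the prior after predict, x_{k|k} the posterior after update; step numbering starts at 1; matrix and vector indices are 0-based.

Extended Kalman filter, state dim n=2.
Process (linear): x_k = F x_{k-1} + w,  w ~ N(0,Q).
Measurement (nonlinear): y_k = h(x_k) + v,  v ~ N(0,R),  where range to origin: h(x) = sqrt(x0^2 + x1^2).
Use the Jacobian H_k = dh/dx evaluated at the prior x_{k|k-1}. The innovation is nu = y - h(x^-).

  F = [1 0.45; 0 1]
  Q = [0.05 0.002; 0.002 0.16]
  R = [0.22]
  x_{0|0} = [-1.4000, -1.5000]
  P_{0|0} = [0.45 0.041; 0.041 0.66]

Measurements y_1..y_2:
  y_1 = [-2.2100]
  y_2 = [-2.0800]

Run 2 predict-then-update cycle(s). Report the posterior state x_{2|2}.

x_post = [-0.0185, -1.1018]

step 1: x^-=[-2.0750, -1.5000]  P^-=[0.6706 0.3400; 0.3400 0.8200]  H_jac=[-0.8104 -0.5858]  S=[1.2647]  K=[-0.5872; -0.5977]  nu=[-4.7704]  x^+=[0.7261, 1.3514]  P^+=[0.2345 -0.1039; -0.1039 0.3682]
step 2: x^-=[1.3342, 1.3514]  P^-=[0.2656 0.0638; 0.0638 0.5282]  H_jac=[0.7026 0.7116]  S=[0.6823]  K=[0.3400; 0.6165]  nu=[-3.9791]  x^+=[-0.0185, -1.1018]  P^+=[0.1867 -0.0792; -0.0792 0.2688]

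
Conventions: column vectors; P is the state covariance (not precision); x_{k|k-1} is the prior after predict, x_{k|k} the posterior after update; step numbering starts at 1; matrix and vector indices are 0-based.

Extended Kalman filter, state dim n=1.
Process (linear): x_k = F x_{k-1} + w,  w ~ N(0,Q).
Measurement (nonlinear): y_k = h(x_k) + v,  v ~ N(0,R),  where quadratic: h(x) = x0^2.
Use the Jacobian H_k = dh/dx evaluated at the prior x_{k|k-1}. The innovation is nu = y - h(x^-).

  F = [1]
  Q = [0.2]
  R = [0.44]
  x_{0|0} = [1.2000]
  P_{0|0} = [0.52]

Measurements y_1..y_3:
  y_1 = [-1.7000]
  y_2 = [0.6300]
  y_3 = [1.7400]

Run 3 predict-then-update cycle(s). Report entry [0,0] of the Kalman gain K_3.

step 1: x^-=[1.2000]  P^-=[0.7200]  H_jac=[2.4000]  S=[4.5872]  K=[0.3767]  nu=[-3.1400]  x^+=[0.0172]  P^+=[0.0691]
step 2: x^-=[0.0172]  P^-=[0.2691]  H_jac=[0.0343]  S=[0.4403]  K=[0.0210]  nu=[0.6297]  x^+=[0.0304]  P^+=[0.2689]
step 3: x^-=[0.0304]  P^-=[0.4689]  H_jac=[0.0607]  S=[0.4417]  K=[0.0645]  nu=[1.7391]  x^+=[0.1425]  P^+=[0.4670]

K[0,0] = 0.0645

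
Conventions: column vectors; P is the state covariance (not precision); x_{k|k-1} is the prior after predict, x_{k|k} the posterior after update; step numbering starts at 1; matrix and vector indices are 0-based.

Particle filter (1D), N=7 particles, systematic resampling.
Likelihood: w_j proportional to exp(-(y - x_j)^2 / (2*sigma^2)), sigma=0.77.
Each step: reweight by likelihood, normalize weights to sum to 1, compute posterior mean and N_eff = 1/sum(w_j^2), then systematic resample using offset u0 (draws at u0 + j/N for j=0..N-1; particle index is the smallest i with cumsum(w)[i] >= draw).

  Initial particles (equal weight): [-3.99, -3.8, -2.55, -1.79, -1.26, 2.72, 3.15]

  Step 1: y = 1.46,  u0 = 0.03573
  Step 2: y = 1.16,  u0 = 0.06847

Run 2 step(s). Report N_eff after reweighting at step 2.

step 1: w=[0.0000, 0.0000, 0.0000, 0.0004, 0.0055, 0.7402, 0.2539]  mean=2.8055  Neff=1.6330  idx=[5, 5, 5, 5, 5, 6, 6]
step 2: w=[0.1801, 0.1801, 0.1801, 0.1801, 0.1801, 0.0497, 0.0497]  mean=2.7628  Neff=5.9827  idx=[0, 1, 1, 2, 3, 4, 5]

N_eff = 5.9827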